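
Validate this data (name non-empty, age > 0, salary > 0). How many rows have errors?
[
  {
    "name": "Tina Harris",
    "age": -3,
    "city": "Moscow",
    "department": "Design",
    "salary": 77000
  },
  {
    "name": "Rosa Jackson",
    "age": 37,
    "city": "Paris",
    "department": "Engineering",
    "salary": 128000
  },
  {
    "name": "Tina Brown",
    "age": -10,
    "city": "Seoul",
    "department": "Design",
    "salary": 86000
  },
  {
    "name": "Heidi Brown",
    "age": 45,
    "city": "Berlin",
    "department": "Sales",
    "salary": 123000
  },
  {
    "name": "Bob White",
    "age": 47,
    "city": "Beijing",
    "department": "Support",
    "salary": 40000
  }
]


Validating 5 records:
Rules: name non-empty, age > 0, salary > 0

  Row 1 (Tina Harris): negative age: -3
  Row 2 (Rosa Jackson): OK
  Row 3 (Tina Brown): negative age: -10
  Row 4 (Heidi Brown): OK
  Row 5 (Bob White): OK

Total errors: 2

2 errors


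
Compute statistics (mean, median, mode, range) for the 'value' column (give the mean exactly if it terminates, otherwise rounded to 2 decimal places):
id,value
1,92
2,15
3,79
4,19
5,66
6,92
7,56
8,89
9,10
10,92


Data: [92, 15, 79, 19, 66, 92, 56, 89, 10, 92]
Count: 10
Sum: 610
Mean: 610/10 = 61
Sorted: [10, 15, 19, 56, 66, 79, 89, 92, 92, 92]
Median: 72.5
Mode: 92 (3 times)
Range: 92 - 10 = 82
Min: 10, Max: 92

mean=61, median=72.5, mode=92, range=82


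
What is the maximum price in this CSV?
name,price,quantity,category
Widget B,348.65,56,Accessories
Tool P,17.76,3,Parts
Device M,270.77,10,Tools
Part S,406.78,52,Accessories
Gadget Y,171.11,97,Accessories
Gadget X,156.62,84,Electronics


Computing maximum price:
Values: [348.65, 17.76, 270.77, 406.78, 171.11, 156.62]
Max = 406.78

406.78


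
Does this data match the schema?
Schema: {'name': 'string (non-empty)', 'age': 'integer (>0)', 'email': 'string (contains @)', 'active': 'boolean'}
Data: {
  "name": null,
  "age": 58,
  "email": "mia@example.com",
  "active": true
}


Validating each field against schema:
  name: FAIL (null is not a string)
  age: OK (positive integer)
  email: OK (string with @)
  active: OK (boolean)

Result: INVALID (1 error: name)

INVALID (1 error: name)


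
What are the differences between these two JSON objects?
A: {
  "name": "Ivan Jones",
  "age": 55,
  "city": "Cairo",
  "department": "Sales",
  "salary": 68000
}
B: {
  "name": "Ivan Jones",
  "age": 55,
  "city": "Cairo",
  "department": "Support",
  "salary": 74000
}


Comparing each field (in key order):
  name: same
  age: same
  city: same
  department: DIFFERENT
  salary: DIFFERENT
Differences:
  department: Sales -> Support
  salary: 68000 -> 74000

2 field(s) changed

2 changes: department, salary


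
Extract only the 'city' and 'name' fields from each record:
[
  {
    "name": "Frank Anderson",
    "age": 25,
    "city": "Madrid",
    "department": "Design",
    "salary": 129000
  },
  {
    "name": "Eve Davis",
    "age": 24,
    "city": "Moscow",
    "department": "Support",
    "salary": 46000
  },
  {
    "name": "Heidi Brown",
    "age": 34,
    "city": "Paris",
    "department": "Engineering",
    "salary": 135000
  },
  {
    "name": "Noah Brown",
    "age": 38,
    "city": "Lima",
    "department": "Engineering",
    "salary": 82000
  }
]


Original: 4 records with fields: name, age, city, department, salary
Keep: ['city', 'name']
Drop: ['age', 'department', 'salary']
Result: 4 records, 2 fields each

[
  {
    "city": "Madrid",
    "name": "Frank Anderson"
  },
  {
    "city": "Moscow",
    "name": "Eve Davis"
  },
  {
    "city": "Paris",
    "name": "Heidi Brown"
  },
  {
    "city": "Lima",
    "name": "Noah Brown"
  }
]


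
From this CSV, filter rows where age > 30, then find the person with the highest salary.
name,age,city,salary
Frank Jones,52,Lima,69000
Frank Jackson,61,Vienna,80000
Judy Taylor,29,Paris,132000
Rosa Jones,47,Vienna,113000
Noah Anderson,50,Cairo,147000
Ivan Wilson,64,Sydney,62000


Filter: age > 30
Sort by: salary (descending)

Filtered records (5):
  Noah Anderson, age 50, salary $147000
  Rosa Jones, age 47, salary $113000
  Frank Jackson, age 61, salary $80000
  Frank Jones, age 52, salary $69000
  Ivan Wilson, age 64, salary $62000

Highest salary: Noah Anderson ($147000)

Noah Anderson


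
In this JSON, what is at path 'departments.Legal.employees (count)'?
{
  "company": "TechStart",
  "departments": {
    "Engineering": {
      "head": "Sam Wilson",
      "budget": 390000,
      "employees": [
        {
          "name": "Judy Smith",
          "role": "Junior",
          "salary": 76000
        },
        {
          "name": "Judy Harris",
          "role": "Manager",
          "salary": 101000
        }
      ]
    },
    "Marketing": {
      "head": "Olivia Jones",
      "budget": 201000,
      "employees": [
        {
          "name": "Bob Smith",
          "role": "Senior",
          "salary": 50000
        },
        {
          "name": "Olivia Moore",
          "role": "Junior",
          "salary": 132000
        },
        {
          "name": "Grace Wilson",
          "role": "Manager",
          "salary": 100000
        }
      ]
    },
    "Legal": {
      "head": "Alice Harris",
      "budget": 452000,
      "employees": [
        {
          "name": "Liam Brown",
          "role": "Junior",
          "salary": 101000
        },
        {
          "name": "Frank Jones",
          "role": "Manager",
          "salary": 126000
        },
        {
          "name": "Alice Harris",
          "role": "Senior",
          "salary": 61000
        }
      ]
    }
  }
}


Path: departments.Legal.employees (count)

Navigate:
  -> departments
  -> Legal
  -> employees (array, length 3)

3


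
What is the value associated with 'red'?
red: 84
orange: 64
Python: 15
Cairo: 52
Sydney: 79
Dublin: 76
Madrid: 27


Looking up key 'red'
Value: 84

84


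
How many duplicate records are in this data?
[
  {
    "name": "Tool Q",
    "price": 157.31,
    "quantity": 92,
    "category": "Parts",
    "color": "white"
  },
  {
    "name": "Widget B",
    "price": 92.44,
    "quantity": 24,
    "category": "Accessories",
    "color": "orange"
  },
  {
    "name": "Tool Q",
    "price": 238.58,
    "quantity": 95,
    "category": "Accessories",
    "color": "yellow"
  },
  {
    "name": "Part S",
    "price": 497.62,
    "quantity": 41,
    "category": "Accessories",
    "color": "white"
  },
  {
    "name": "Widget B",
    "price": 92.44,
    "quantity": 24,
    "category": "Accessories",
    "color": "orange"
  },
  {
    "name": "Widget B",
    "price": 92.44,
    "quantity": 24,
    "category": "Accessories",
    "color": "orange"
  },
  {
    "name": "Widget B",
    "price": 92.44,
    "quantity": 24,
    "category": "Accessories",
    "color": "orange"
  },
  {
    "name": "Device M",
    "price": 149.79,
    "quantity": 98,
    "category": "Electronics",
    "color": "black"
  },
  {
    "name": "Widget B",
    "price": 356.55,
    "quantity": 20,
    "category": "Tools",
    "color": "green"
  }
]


Checking 9 records for duplicates:

  Row 1: Tool Q ($157.31, qty 92)
  Row 2: Widget B ($92.44, qty 24)
  Row 3: Tool Q ($238.58, qty 95)
  Row 4: Part S ($497.62, qty 41)
  Row 5: Widget B ($92.44, qty 24) <-- DUPLICATE
  Row 6: Widget B ($92.44, qty 24) <-- DUPLICATE
  Row 7: Widget B ($92.44, qty 24) <-- DUPLICATE
  Row 8: Device M ($149.79, qty 98)
  Row 9: Widget B ($356.55, qty 20)

Duplicates found: 3
Unique records: 6

3 duplicates, 6 unique


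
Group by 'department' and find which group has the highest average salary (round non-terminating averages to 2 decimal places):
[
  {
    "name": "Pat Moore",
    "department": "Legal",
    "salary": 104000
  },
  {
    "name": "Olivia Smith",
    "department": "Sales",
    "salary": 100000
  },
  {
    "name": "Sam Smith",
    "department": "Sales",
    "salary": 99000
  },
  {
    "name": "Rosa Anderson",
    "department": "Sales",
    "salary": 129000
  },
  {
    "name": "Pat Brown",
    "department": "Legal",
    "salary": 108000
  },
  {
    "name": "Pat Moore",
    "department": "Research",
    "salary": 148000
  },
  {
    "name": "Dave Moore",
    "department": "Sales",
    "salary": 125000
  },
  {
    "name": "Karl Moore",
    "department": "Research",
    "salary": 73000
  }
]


Group by: department

Groups:
  Legal: 2 people, avg salary = 212000/2 = $106000
  Research: 2 people, avg salary = 221000/2 = $110500
  Sales: 4 people, avg salary = 453000/4 = $113250

Highest average salary: Sales ($113250)

Sales ($113250)


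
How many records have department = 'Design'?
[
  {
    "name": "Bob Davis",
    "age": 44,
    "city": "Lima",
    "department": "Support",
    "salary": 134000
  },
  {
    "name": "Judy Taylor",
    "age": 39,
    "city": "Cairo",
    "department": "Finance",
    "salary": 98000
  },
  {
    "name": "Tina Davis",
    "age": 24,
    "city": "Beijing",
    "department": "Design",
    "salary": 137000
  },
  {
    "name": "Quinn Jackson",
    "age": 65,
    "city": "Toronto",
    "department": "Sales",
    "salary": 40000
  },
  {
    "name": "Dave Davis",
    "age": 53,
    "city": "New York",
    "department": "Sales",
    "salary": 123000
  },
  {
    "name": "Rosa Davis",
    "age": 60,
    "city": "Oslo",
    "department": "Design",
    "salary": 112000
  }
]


Data: 6 records
Condition: department = 'Design'

Checking each record:
  Bob Davis: Support
  Judy Taylor: Finance
  Tina Davis: Design MATCH
  Quinn Jackson: Sales
  Dave Davis: Sales
  Rosa Davis: Design MATCH

Count: 2

2


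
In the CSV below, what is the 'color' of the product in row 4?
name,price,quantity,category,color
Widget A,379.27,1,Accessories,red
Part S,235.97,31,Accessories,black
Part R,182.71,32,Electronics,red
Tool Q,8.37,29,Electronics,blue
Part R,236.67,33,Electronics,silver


Query: Row 4 ('Tool Q'), column 'color'
Value: blue

blue


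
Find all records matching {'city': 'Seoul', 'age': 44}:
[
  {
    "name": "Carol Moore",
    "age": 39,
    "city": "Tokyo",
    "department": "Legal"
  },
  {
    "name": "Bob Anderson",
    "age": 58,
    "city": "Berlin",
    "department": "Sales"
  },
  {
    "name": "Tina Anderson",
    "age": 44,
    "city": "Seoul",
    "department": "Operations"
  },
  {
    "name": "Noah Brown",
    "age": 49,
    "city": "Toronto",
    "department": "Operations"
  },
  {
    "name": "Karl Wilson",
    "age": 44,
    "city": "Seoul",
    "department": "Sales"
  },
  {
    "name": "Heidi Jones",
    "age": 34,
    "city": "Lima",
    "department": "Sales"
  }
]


Search criteria: {'city': 'Seoul', 'age': 44}

Checking 6 records:
  Carol Moore: {city: Tokyo, age: 39}
  Bob Anderson: {city: Berlin, age: 58}
  Tina Anderson: {city: Seoul, age: 44} <-- MATCH
  Noah Brown: {city: Toronto, age: 49}
  Karl Wilson: {city: Seoul, age: 44} <-- MATCH
  Heidi Jones: {city: Lima, age: 34}

Matches: ["Tina Anderson", "Karl Wilson"]

["Tina Anderson", "Karl Wilson"]


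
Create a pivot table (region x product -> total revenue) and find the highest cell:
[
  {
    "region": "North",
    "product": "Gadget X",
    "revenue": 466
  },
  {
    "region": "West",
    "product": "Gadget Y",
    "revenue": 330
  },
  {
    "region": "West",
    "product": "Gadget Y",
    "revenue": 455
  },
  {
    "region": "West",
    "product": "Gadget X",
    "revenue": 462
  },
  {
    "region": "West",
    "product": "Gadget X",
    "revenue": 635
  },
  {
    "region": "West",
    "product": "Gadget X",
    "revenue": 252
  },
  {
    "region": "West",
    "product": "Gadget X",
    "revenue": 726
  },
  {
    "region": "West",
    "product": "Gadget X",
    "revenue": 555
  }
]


Pivot: region (rows) x product (columns) -> total revenue

     Gadget X      Gadget Y    
North          466             0  
West          2630           785  

Highest: West / Gadget X = $2630

West / Gadget X = $2630


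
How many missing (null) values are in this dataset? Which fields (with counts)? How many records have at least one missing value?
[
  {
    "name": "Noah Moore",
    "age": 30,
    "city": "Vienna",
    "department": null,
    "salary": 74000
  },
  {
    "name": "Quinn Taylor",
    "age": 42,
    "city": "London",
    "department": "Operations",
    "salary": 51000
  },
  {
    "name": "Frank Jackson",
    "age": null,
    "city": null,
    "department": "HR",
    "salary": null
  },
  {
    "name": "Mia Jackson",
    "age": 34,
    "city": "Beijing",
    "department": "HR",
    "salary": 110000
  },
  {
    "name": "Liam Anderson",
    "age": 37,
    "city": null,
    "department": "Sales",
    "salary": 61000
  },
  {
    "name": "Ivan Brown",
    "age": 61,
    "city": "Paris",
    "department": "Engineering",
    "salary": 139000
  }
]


Checking for missing (null) values in 6 records:

  Noah Moore: department
  Quinn Taylor: complete
  Frank Jackson: age, city, salary
  Mia Jackson: complete
  Liam Anderson: city
  Ivan Brown: complete

Per field:
  name: 0 missing
  age: 1 missing
  city: 2 missing
  department: 1 missing
  salary: 1 missing

Total missing values: 5
Records with any missing: 3

5 missing values (age: 1, city: 2, department: 1, salary: 1); 3 incomplete records


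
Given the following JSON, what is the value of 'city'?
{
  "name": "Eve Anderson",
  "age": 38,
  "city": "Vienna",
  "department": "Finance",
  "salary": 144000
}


Looking up field 'city'
Value: Vienna

Vienna


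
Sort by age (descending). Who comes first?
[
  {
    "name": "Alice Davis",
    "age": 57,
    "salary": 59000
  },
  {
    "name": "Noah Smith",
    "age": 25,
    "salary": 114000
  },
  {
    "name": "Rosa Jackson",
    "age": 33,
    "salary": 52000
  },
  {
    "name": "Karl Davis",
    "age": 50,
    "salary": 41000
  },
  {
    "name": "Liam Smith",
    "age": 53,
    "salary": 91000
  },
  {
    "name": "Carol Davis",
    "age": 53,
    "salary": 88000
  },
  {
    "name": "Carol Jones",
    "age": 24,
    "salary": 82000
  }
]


Sort by: age (descending)

Sorted order:
  1. Alice Davis (age = 57)
  2. Liam Smith (age = 53)
  3. Carol Davis (age = 53)
  4. Karl Davis (age = 50)
  5. Rosa Jackson (age = 33)
  6. Noah Smith (age = 25)
  7. Carol Jones (age = 24)

First: Alice Davis

Alice Davis


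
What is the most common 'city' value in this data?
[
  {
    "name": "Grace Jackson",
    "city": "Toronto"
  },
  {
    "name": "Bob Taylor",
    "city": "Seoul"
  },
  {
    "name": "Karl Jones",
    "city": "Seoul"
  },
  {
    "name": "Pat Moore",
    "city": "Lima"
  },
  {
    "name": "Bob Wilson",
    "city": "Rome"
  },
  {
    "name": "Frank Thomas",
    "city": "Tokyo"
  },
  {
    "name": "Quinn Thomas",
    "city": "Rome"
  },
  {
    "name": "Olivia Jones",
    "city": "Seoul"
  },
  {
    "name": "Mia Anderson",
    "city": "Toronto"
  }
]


Counting 'city' values across 9 records:

  Seoul: 3 ###
  Toronto: 2 ##
  Rome: 2 ##
  Lima: 1 #
  Tokyo: 1 #

Most common: Seoul (3 times)

Seoul (3 times)


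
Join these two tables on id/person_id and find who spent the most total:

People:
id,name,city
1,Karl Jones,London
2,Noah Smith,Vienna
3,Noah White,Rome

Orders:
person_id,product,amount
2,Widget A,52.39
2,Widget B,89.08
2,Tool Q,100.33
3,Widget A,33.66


Join on: people.id = orders.person_id

Joined rows:
  Noah Smith (Vienna) bought Widget A for $52.39
  Noah Smith (Vienna) bought Widget B for $89.08
  Noah Smith (Vienna) bought Tool Q for $100.33
  Noah White (Rome) bought Widget A for $33.66

Total per person:
  Noah Smith: $241.80
  Noah White: $33.66

Top spender: Noah Smith ($241.80)

Noah Smith ($241.80)


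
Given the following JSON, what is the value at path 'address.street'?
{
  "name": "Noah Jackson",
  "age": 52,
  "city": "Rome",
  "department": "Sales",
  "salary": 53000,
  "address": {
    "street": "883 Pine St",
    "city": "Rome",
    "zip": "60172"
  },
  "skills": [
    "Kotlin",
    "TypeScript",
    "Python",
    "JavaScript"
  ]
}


Query: address.street
Path: address -> street
Value: 883 Pine St

883 Pine St


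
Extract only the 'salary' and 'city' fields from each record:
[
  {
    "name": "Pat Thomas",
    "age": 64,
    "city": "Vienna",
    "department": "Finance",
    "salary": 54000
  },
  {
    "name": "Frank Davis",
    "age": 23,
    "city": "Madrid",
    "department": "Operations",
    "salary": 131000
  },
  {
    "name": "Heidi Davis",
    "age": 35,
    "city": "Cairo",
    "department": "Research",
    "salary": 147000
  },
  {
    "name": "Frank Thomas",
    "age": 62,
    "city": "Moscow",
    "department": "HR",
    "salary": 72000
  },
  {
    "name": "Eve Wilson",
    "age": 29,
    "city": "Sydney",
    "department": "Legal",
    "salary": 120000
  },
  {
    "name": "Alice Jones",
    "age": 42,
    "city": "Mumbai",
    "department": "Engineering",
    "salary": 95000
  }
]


Original: 6 records with fields: name, age, city, department, salary
Keep: ['salary', 'city']
Drop: ['name', 'age', 'department']
Result: 6 records, 2 fields each

[
  {
    "salary": 54000,
    "city": "Vienna"
  },
  {
    "salary": 131000,
    "city": "Madrid"
  },
  {
    "salary": 147000,
    "city": "Cairo"
  },
  {
    "salary": 72000,
    "city": "Moscow"
  },
  {
    "salary": 120000,
    "city": "Sydney"
  },
  {
    "salary": 95000,
    "city": "Mumbai"
  }
]


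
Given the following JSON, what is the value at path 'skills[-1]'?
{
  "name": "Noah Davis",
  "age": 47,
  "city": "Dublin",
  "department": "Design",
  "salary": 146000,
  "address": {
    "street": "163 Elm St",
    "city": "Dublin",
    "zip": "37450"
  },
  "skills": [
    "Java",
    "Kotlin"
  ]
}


Query: skills[-1]
Path: skills -> last element
Value: Kotlin

Kotlin


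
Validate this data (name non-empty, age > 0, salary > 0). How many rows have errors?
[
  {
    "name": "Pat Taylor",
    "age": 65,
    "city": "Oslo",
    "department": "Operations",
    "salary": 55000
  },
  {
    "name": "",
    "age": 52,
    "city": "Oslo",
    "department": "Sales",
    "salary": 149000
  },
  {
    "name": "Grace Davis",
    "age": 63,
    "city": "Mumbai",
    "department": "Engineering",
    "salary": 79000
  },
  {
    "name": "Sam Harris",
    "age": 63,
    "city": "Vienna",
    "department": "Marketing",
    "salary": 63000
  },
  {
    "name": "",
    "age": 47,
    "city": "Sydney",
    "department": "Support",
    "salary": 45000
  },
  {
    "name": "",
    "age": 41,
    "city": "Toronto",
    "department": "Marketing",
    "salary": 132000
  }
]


Validating 6 records:
Rules: name non-empty, age > 0, salary > 0

  Row 1 (Pat Taylor): OK
  Row 2 (???): empty name
  Row 3 (Grace Davis): OK
  Row 4 (Sam Harris): OK
  Row 5 (???): empty name
  Row 6 (???): empty name

Total errors: 3

3 errors


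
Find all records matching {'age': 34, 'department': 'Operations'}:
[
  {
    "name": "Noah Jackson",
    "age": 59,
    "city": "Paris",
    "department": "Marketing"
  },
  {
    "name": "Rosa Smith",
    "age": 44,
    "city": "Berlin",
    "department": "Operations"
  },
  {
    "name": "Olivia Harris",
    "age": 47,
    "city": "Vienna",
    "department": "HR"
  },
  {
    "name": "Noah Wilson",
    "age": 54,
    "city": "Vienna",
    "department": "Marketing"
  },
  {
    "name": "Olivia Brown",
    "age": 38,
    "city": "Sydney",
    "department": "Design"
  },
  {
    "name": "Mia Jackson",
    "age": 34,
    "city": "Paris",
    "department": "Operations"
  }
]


Search criteria: {'age': 34, 'department': 'Operations'}

Checking 6 records:
  Noah Jackson: {age: 59, department: Marketing}
  Rosa Smith: {age: 44, department: Operations}
  Olivia Harris: {age: 47, department: HR}
  Noah Wilson: {age: 54, department: Marketing}
  Olivia Brown: {age: 38, department: Design}
  Mia Jackson: {age: 34, department: Operations} <-- MATCH

Matches: ["Mia Jackson"]

["Mia Jackson"]


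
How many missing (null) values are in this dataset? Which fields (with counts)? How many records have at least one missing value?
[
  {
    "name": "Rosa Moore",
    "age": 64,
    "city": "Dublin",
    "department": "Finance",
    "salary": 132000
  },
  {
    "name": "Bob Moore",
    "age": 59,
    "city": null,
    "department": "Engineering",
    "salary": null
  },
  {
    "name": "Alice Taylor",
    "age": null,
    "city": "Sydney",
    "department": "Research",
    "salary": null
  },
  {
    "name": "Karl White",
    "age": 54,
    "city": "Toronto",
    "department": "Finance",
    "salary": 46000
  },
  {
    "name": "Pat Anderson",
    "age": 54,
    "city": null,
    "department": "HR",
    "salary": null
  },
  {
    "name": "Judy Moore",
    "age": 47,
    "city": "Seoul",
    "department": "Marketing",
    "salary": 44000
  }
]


Checking for missing (null) values in 6 records:

  Rosa Moore: complete
  Bob Moore: city, salary
  Alice Taylor: age, salary
  Karl White: complete
  Pat Anderson: city, salary
  Judy Moore: complete

Per field:
  name: 0 missing
  age: 1 missing
  city: 2 missing
  department: 0 missing
  salary: 3 missing

Total missing values: 6
Records with any missing: 3

6 missing values (age: 1, city: 2, salary: 3); 3 incomplete records


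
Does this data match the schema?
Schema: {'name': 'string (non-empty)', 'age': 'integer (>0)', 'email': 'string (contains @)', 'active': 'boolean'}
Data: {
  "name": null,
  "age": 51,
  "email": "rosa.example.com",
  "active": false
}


Validating each field against schema:
  name: FAIL (null is not a string)
  age: OK (positive integer)
  email: FAIL ("rosa.example.com" does not contain @)
  active: OK (boolean)

Result: INVALID (2 errors: name, email)

INVALID (2 errors: name, email)


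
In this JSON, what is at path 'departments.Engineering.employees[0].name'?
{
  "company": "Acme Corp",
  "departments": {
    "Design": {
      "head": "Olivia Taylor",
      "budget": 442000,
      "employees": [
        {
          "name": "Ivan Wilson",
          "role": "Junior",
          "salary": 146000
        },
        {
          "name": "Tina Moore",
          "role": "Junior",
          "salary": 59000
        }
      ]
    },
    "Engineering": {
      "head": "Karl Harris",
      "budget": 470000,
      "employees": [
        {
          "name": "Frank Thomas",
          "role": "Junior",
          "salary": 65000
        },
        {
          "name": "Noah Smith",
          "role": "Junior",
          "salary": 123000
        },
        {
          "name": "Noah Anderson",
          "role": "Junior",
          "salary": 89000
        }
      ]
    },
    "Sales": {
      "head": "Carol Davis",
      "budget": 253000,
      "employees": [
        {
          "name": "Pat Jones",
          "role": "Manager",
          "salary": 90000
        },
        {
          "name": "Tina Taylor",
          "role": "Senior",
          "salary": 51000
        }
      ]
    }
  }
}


Path: departments.Engineering.employees[0].name

Navigate:
  -> departments
  -> Engineering
  -> employees[0].name = 'Frank Thomas'

Frank Thomas


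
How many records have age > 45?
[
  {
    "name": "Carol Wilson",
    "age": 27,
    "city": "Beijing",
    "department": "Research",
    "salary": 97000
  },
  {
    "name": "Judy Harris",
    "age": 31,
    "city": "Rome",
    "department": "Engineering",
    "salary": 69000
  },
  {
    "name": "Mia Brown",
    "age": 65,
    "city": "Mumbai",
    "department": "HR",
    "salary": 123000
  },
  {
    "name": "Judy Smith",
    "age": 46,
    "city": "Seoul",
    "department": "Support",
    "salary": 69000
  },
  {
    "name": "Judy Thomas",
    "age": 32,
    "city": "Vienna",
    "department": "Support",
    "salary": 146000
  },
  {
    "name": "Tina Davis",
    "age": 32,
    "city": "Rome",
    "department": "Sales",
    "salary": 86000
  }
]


Data: 6 records
Condition: age > 45

Checking each record:
  Carol Wilson: 27
  Judy Harris: 31
  Mia Brown: 65 MATCH
  Judy Smith: 46 MATCH
  Judy Thomas: 32
  Tina Davis: 32

Count: 2

2


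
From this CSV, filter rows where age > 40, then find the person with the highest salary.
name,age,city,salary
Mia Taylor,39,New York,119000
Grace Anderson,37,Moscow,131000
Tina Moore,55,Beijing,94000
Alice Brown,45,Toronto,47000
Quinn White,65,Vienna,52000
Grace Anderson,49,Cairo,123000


Filter: age > 40
Sort by: salary (descending)

Filtered records (4):
  Grace Anderson, age 49, salary $123000
  Tina Moore, age 55, salary $94000
  Quinn White, age 65, salary $52000
  Alice Brown, age 45, salary $47000

Highest salary: Grace Anderson ($123000)

Grace Anderson


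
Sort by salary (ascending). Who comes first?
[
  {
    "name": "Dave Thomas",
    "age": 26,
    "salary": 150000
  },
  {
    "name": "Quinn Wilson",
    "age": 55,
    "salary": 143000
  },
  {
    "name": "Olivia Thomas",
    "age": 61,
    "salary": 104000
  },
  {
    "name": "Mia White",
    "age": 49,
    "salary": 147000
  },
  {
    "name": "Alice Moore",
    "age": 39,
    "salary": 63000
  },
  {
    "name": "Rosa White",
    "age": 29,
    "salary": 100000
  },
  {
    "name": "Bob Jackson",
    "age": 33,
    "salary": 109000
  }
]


Sort by: salary (ascending)

Sorted order:
  1. Alice Moore (salary = 63000)
  2. Rosa White (salary = 100000)
  3. Olivia Thomas (salary = 104000)
  4. Bob Jackson (salary = 109000)
  5. Quinn Wilson (salary = 143000)
  6. Mia White (salary = 147000)
  7. Dave Thomas (salary = 150000)

First: Alice Moore

Alice Moore


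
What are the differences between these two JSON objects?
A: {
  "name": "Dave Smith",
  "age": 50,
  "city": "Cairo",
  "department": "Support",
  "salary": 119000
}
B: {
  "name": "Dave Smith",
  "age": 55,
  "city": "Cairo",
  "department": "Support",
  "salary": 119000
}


Comparing each field (in key order):
  name: same
  age: DIFFERENT
  city: same
  department: same
  salary: same
Differences:
  age: 50 -> 55

1 field(s) changed

1 change: age


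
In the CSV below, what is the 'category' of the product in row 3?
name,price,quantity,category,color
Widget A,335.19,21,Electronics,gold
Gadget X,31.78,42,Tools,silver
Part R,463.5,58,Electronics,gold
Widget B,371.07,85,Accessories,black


Query: Row 3 ('Part R'), column 'category'
Value: Electronics

Electronics


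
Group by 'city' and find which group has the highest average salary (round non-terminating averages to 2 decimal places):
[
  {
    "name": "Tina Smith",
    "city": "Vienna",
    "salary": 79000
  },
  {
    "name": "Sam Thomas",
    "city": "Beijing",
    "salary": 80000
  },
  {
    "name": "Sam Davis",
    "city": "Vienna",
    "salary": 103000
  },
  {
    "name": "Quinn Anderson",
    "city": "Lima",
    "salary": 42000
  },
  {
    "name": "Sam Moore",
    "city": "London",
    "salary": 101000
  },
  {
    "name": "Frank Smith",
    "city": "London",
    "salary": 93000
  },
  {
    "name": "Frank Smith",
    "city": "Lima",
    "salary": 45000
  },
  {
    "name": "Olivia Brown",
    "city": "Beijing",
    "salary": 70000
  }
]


Group by: city

Groups:
  Beijing: 2 people, avg salary = 150000/2 = $75000
  Lima: 2 people, avg salary = 87000/2 = $43500
  London: 2 people, avg salary = 194000/2 = $97000
  Vienna: 2 people, avg salary = 182000/2 = $91000

Highest average salary: London ($97000)

London ($97000)


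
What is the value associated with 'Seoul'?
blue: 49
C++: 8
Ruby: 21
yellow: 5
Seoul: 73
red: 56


Looking up key 'Seoul'
Value: 73

73


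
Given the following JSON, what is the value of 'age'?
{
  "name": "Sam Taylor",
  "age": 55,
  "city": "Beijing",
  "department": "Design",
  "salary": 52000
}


Looking up field 'age'
Value: 55

55


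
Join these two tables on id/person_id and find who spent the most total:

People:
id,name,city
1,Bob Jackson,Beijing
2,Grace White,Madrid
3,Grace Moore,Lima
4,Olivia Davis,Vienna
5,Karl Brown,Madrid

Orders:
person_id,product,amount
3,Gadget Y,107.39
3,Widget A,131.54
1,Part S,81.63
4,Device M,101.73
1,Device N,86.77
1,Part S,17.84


Join on: people.id = orders.person_id

Joined rows:
  Grace Moore (Lima) bought Gadget Y for $107.39
  Grace Moore (Lima) bought Widget A for $131.54
  Bob Jackson (Beijing) bought Part S for $81.63
  Olivia Davis (Vienna) bought Device M for $101.73
  Bob Jackson (Beijing) bought Device N for $86.77
  Bob Jackson (Beijing) bought Part S for $17.84

Total per person:
  Grace Moore: $238.93
  Bob Jackson: $186.24
  Olivia Davis: $101.73

Top spender: Grace Moore ($238.93)

Grace Moore ($238.93)


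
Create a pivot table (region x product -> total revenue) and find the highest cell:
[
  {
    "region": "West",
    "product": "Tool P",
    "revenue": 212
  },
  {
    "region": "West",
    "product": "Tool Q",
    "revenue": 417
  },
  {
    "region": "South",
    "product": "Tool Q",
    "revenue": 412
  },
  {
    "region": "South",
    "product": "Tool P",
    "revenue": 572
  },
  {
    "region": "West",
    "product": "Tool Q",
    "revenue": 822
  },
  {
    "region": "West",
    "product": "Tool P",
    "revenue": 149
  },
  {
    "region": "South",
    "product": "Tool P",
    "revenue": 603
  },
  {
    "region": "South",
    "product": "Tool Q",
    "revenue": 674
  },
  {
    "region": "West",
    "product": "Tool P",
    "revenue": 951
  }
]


Pivot: region (rows) x product (columns) -> total revenue

     Tool P        Tool Q      
South         1175          1086  
West          1312          1239  

Highest: West / Tool P = $1312

West / Tool P = $1312


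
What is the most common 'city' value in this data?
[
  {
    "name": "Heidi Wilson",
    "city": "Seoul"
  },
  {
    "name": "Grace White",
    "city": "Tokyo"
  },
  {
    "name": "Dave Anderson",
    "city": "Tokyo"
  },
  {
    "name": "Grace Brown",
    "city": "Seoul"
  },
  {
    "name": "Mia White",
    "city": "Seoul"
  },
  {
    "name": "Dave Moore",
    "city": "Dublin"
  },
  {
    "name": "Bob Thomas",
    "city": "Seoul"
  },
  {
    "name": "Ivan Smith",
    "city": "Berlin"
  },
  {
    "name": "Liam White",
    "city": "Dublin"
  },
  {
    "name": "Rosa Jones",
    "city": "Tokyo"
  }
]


Counting 'city' values across 10 records:

  Seoul: 4 ####
  Tokyo: 3 ###
  Dublin: 2 ##
  Berlin: 1 #

Most common: Seoul (4 times)

Seoul (4 times)


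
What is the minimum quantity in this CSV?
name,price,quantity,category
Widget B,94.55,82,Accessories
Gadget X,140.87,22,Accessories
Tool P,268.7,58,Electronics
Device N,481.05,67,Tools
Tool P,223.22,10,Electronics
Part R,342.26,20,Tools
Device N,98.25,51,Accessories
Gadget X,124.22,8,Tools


Computing minimum quantity:
Values: [82, 22, 58, 67, 10, 20, 51, 8]
Min = 8

8


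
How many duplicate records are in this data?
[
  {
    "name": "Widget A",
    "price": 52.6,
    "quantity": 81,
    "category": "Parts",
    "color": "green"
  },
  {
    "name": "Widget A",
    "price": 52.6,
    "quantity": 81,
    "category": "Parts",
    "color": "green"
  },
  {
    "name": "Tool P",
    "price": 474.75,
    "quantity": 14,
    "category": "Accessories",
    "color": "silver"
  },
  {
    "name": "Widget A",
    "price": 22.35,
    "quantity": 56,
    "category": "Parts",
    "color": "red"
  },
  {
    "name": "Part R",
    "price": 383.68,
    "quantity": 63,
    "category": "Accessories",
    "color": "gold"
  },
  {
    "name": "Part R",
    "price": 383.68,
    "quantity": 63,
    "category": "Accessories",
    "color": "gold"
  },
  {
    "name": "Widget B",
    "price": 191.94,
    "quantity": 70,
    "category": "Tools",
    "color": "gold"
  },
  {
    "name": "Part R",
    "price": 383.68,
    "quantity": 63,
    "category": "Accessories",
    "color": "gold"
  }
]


Checking 8 records for duplicates:

  Row 1: Widget A ($52.6, qty 81)
  Row 2: Widget A ($52.6, qty 81) <-- DUPLICATE
  Row 3: Tool P ($474.75, qty 14)
  Row 4: Widget A ($22.35, qty 56)
  Row 5: Part R ($383.68, qty 63)
  Row 6: Part R ($383.68, qty 63) <-- DUPLICATE
  Row 7: Widget B ($191.94, qty 70)
  Row 8: Part R ($383.68, qty 63) <-- DUPLICATE

Duplicates found: 3
Unique records: 5

3 duplicates, 5 unique


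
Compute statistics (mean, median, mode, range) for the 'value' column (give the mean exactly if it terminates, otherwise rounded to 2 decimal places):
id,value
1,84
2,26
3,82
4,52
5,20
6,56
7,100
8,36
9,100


Data: [84, 26, 82, 52, 20, 56, 100, 36, 100]
Count: 9
Sum: 556
Mean: 556/9 ≈ 61.78 (rounded to 2 decimal places)
Sorted: [20, 26, 36, 52, 56, 82, 84, 100, 100]
Median: 56.0
Mode: 100 (2 times)
Range: 100 - 20 = 80
Min: 20, Max: 100

mean≈61.78, median=56.0, mode=100, range=80


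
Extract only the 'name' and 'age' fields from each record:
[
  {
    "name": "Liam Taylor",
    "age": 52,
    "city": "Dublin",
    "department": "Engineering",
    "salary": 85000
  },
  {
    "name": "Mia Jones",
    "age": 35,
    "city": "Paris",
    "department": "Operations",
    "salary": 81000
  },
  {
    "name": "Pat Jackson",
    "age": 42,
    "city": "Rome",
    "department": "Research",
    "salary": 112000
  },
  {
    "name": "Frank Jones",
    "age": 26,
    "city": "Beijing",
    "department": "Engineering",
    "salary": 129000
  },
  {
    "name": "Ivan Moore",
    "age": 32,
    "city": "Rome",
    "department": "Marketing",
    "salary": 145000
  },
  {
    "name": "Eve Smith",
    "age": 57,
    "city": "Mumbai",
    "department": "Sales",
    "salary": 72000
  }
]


Original: 6 records with fields: name, age, city, department, salary
Keep: ['name', 'age']
Drop: ['city', 'department', 'salary']
Result: 6 records, 2 fields each

[
  {
    "name": "Liam Taylor",
    "age": 52
  },
  {
    "name": "Mia Jones",
    "age": 35
  },
  {
    "name": "Pat Jackson",
    "age": 42
  },
  {
    "name": "Frank Jones",
    "age": 26
  },
  {
    "name": "Ivan Moore",
    "age": 32
  },
  {
    "name": "Eve Smith",
    "age": 57
  }
]


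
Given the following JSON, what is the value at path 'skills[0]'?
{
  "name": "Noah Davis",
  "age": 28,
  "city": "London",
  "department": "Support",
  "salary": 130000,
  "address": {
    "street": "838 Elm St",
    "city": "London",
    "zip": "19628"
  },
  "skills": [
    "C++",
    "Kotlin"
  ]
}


Query: skills[0]
Path: skills -> first element
Value: C++

C++


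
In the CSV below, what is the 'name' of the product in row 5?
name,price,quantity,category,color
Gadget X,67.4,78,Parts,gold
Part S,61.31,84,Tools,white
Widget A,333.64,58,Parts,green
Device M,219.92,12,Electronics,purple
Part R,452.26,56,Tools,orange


Query: Row 5 ('Part R'), column 'name'
Value: Part R

Part R


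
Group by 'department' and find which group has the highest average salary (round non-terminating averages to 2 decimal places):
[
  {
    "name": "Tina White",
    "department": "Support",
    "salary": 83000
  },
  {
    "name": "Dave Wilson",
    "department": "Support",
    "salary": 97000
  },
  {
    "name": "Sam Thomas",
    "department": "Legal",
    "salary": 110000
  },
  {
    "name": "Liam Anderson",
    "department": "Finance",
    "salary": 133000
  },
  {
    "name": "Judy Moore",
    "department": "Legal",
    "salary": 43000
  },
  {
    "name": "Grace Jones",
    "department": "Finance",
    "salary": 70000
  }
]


Group by: department

Groups:
  Finance: 2 people, avg salary = 203000/2 = $101500
  Legal: 2 people, avg salary = 153000/2 = $76500
  Support: 2 people, avg salary = 180000/2 = $90000

Highest average salary: Finance ($101500)

Finance ($101500)


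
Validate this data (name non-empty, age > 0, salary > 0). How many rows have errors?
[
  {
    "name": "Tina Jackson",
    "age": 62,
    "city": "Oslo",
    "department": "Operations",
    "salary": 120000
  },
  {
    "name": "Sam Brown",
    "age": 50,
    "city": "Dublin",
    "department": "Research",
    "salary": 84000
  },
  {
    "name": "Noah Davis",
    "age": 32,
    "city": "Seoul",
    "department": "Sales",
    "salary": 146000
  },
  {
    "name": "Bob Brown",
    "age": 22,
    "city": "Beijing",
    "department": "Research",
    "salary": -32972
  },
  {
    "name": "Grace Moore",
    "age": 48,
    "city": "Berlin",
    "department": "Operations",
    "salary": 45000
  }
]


Validating 5 records:
Rules: name non-empty, age > 0, salary > 0

  Row 1 (Tina Jackson): OK
  Row 2 (Sam Brown): OK
  Row 3 (Noah Davis): OK
  Row 4 (Bob Brown): negative salary: -32972
  Row 5 (Grace Moore): OK

Total errors: 1

1 errors


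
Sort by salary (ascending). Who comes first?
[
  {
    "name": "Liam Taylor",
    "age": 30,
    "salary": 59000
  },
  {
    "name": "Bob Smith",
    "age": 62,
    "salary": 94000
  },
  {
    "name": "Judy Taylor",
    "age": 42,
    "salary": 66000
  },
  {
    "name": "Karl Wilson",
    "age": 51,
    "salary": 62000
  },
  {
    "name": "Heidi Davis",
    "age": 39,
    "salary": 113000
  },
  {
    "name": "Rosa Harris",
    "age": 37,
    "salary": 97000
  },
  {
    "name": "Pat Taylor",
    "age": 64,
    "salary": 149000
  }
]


Sort by: salary (ascending)

Sorted order:
  1. Liam Taylor (salary = 59000)
  2. Karl Wilson (salary = 62000)
  3. Judy Taylor (salary = 66000)
  4. Bob Smith (salary = 94000)
  5. Rosa Harris (salary = 97000)
  6. Heidi Davis (salary = 113000)
  7. Pat Taylor (salary = 149000)

First: Liam Taylor

Liam Taylor


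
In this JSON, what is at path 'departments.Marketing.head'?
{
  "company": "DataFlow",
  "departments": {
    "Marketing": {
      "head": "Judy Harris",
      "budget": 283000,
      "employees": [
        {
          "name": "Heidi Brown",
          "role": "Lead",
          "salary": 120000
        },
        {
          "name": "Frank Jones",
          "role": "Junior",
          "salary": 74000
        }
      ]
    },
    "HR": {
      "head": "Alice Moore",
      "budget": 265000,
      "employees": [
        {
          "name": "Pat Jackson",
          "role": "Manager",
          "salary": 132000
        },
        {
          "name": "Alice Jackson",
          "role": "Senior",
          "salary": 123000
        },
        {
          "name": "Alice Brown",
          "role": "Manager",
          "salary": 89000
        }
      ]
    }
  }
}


Path: departments.Marketing.head

Navigate:
  -> departments
  -> Marketing
  -> head = 'Judy Harris'

Judy Harris


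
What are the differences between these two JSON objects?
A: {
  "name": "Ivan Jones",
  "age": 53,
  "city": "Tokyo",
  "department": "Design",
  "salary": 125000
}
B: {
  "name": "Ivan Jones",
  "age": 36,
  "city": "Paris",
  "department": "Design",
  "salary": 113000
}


Comparing each field (in key order):
  name: same
  age: DIFFERENT
  city: DIFFERENT
  department: same
  salary: DIFFERENT
Differences:
  age: 53 -> 36
  city: Tokyo -> Paris
  salary: 125000 -> 113000

3 field(s) changed

3 changes: age, city, salary


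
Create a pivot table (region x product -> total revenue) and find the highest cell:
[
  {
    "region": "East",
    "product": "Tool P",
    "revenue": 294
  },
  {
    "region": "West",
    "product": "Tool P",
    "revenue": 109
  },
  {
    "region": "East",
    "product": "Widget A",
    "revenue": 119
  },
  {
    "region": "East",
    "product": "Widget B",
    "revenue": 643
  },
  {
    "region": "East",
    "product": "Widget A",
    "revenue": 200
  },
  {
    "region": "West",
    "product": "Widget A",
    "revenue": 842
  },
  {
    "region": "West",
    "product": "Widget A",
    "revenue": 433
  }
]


Pivot: region (rows) x product (columns) -> total revenue

     Tool P        Widget A      Widget B    
East           294           319           643  
West           109          1275             0  

Highest: West / Widget A = $1275

West / Widget A = $1275


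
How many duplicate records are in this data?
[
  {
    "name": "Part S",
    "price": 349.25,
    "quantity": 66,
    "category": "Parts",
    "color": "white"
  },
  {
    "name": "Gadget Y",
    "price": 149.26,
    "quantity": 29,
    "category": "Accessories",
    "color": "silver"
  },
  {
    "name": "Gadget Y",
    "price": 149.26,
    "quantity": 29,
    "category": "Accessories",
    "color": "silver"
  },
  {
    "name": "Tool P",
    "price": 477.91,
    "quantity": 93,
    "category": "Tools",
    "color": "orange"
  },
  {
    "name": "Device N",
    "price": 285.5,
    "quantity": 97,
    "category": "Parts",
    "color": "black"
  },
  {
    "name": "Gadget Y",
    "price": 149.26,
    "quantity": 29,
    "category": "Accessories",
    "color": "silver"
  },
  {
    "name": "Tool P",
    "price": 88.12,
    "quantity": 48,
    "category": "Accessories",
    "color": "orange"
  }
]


Checking 7 records for duplicates:

  Row 1: Part S ($349.25, qty 66)
  Row 2: Gadget Y ($149.26, qty 29)
  Row 3: Gadget Y ($149.26, qty 29) <-- DUPLICATE
  Row 4: Tool P ($477.91, qty 93)
  Row 5: Device N ($285.5, qty 97)
  Row 6: Gadget Y ($149.26, qty 29) <-- DUPLICATE
  Row 7: Tool P ($88.12, qty 48)

Duplicates found: 2
Unique records: 5

2 duplicates, 5 unique
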